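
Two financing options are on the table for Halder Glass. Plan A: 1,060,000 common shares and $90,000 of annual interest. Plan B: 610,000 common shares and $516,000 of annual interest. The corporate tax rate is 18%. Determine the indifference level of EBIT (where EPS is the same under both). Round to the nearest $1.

$1,093,467

At indifference, (EBIT − 90,000)(1 − t)/1,060,000 = (EBIT − 516,000)(1 − t)/610,000.
The (1 − t) factor cancels: (EBIT − 90,000) × 610,000 = (EBIT − 516,000) × 1,060,000.
EBIT × (1,060,000 − 610,000) = 516,000 × 1,060,000 − 90,000 × 610,000 = 492,060,000,000, so EBIT = 492,060,000,000 ÷ 450,000 = 1,093,466.67.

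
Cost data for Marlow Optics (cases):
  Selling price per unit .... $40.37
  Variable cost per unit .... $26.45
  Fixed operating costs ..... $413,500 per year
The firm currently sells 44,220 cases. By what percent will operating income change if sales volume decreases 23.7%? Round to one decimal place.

-72.2%

Total contribution margin = 44,220 × $13.92 = $615,542.40.
Subtracting fixed costs: EBIT = $615,542.40 − $413,500 = $202,042.40.
So DOL = total CM / EBIT = $615,542.40 / $202,042.40 = 3.0466.
So EBIT moves 3.0466 × (-23.7%) = -72.2%.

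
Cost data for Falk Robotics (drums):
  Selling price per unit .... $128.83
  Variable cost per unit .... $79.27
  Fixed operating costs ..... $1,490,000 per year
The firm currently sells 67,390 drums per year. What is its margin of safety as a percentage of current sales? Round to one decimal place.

55.4%

Contribution margin per unit = $128.83 − $79.27 = $49.56. Break-even units = $1,490,000 ÷ $49.56 = 30,064.57; break-even revenue = 30,064.57 × $128.83 = $3,873,218.32.
Current sales = 67,390 × $128.83 = $8,681,853.70.
Margin of safety = ($8,681,853.70 − $3,873,218.32) ÷ $8,681,853.70 = 55.4%.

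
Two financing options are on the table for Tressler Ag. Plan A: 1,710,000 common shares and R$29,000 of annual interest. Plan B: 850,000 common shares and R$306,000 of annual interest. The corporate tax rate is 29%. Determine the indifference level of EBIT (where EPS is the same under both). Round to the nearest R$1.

Set EPS_A = EPS_B: (EBIT − R$29,000)(1 − 0.29) ÷ 1,710,000 = (EBIT − R$306,000)(1 − 0.29) ÷ 850,000.
The (1 − t) factor cancels: (EBIT − 29,000) × 850,000 = (EBIT − 306,000) × 1,710,000.
Solving, EBIT = (306,000·1,710,000 − 29,000·850,000) / (1,710,000 − 850,000) = 498,610,000,000 / 860,000 = 579,779.07.

R$579,779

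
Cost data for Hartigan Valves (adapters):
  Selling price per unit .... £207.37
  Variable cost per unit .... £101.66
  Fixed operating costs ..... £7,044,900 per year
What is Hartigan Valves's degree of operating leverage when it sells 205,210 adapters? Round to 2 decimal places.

Total contribution margin = 205,210 × £105.71 = £21,692,749.10.
Operating income = contribution − fixed costs = £21,692,749.10 − £7,044,900 = £14,647,849.10.
So DOL = total CM / EBIT = £21,692,749.10 / £14,647,849.10 = 1.4810.

1.48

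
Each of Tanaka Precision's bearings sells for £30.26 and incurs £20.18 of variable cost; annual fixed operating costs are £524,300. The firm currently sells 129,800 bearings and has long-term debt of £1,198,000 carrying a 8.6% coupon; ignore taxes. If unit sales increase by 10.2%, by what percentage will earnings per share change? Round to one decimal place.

At 129,800 units, contribution = 129,800 × £10.08 = £1,308,384.00.
EBIT = £1,308,384.00 − £524,300 = £784,084.00.
After interest of £103,028.00, pre-tax earnings = £681,056.00.
Degree of combined leverage = contribution ÷ (EBIT − I) = £1,308,384.00 ÷ £681,056.00 = 1.9211.
%ΔEPS = DCL × %ΔSales = 1.9211 × +10.2% = +19.6%.

+19.6%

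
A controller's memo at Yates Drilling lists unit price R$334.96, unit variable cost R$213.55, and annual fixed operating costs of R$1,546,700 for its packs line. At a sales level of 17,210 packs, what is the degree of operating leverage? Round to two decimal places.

3.85

At 17,210 units, contribution = 17,210 × R$121.41 = R$2,089,466.10.
Subtracting fixed costs: EBIT = R$2,089,466.10 − R$1,546,700 = R$542,766.10.
So DOL = total CM / EBIT = R$2,089,466.10 / R$542,766.10 = 3.8497.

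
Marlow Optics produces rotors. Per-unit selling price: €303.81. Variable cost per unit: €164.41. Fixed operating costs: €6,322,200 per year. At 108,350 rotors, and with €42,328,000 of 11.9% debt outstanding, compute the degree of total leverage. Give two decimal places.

Total contribution margin = 108,350 × €139.40 = €15,103,990.00.
Subtracting fixed costs: EBIT = €15,103,990.00 − €6,322,200 = €8,781,790.00. Interest = €5,037,032.00, so EBIT − I = €3,744,758.00.
Degree of total leverage = total CM / (EBIT − interest) = €15,103,990.00 / €3,744,758.00 = 4.0334.

4.03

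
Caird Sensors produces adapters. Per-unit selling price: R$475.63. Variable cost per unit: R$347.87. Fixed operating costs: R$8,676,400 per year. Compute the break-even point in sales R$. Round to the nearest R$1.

Contribution margin per unit = R$475.63 − R$347.87 = R$127.76, a CM ratio of R$127.76 ÷ R$475.63 = 0.2686.
Break-even sales = FC ÷ CM ratio = R$8,676,400 × R$475.63 / R$127.76 = R$32,300,846.

R$32,300,846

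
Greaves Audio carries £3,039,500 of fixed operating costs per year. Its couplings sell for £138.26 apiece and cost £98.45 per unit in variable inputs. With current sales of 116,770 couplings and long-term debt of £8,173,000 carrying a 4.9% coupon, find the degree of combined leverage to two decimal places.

3.85

At 116,770 units, contribution = 116,770 × £39.81 = £4,648,613.70.
EBIT = £4,648,613.70 − £3,039,500 = £1,609,113.70. Interest = £400,477.00, so EBIT − I = £1,208,636.70.
Degree of total leverage = total CM / (EBIT − interest) = £4,648,613.70 / £1,208,636.70 = 3.8462.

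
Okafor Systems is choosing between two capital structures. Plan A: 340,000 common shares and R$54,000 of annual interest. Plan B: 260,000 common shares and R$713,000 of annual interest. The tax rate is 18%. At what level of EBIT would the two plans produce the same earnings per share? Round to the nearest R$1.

At indifference, (EBIT − 54,000)(1 − t)/340,000 = (EBIT − 713,000)(1 − t)/260,000.
The (1 − t) factor cancels: (EBIT − 54,000) × 260,000 = (EBIT − 713,000) × 340,000.
Solving, EBIT = (713,000·340,000 − 54,000·260,000) / (340,000 − 260,000) = 228,380,000,000 / 80,000 = 2,854,750.00.

R$2,854,750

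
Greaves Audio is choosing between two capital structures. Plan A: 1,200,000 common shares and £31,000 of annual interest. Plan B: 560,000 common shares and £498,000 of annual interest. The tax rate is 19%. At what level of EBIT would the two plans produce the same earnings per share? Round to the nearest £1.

£906,625

At indifference, (EBIT − 31,000)(1 − t)/1,200,000 = (EBIT − 498,000)(1 − t)/560,000.
The (1 − t) factor cancels: (EBIT − 31,000) × 560,000 = (EBIT − 498,000) × 1,200,000.
Solving, EBIT = (498,000·1,200,000 − 31,000·560,000) / (1,200,000 − 560,000) = 580,240,000,000 / 640,000 = 906,625.00.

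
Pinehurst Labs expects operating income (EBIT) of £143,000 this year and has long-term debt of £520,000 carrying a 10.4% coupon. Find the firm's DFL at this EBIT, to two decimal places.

1.61

Interest = £54,080.00.
DFL = EBIT ÷ (EBIT − I) = £143,000 ÷ (£143,000 − £54,080.00) = £143,000 ÷ £88,920.00 = 1.6082.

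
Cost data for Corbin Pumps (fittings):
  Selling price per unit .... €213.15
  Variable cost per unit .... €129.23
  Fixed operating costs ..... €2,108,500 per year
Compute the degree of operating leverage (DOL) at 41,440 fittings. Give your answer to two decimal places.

2.54

Total contribution margin = 41,440 × €83.92 = €3,477,644.80.
Operating income = contribution − fixed costs = €3,477,644.80 − €2,108,500 = €1,369,144.80.
So DOL = total CM / EBIT = €3,477,644.80 / €1,369,144.80 = 2.5400.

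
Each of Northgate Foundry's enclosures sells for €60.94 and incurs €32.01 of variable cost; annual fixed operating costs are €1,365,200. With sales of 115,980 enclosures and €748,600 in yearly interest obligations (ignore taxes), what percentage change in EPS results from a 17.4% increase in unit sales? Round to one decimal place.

+47.0%

Total contribution margin = 115,980 × €28.93 = €3,355,301.40.
EBIT = €3,355,301.40 − €1,365,200 = €1,990,101.40.
Interest = €748,600.00, so EBIT − I = €1,241,501.40.
DCL = total CM / (EBIT − I) = €3,355,301.40 / €1,241,501.40 = 2.7026.
EPS therefore changes by 2.7026 × (+17.4%) = +47.0%.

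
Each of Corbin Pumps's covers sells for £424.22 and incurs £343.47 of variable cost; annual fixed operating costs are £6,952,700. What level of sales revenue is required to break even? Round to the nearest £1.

Contribution margin per unit = £424.22 − £343.47 = £80.75, a CM ratio of £80.75 ÷ £424.22 = 0.1903.
Break-even sales = FC ÷ CM ratio = £6,952,700 × £424.22 / £80.75 = £36,525,999.

£36,525,999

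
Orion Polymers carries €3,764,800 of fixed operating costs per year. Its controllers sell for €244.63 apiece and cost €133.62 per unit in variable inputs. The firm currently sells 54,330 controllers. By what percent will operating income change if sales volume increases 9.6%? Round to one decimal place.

Contribution at this volume is 54,330 × €111.01 = €6,031,173.30.
Subtracting fixed costs: EBIT = €6,031,173.30 − €3,764,800 = €2,266,373.30.
Degree of operating leverage = €6,031,173.30 / €2,266,373.30 = 2.6612.
Operating income changes by 2.6612 × +9.6% = +25.5%.

+25.5%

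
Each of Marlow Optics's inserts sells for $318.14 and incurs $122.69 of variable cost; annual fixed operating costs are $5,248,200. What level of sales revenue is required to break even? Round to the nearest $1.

$8,542,657

CM per unit = $318.14 − $122.69 = $195.45; CM ratio = $195.45 / $318.14 = 0.6144.
Break-even revenue = fixed costs × price ÷ CM = $5,248,200 × $318.14 ÷ $195.45 = $8,542,657.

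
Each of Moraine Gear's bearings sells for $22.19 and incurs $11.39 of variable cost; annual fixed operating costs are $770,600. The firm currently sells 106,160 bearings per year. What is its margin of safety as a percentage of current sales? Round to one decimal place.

32.8%

Contribution margin per unit = $22.19 − $11.39 = $10.80. Break-even units = $770,600 ÷ $10.80 = 71,351.85; break-even revenue = 71,351.85 × $22.19 = $1,583,297.59.
Actual sales revenue = 106,160 × $22.19 = $2,355,690.40.
Margin of safety = ($2,355,690.40 − $1,583,297.59) ÷ $2,355,690.40 = 32.8%.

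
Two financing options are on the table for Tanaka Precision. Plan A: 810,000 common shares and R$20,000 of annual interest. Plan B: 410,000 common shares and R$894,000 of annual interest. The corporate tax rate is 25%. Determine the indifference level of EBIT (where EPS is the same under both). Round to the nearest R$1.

At indifference, (EBIT − 20,000)(1 − t)/810,000 = (EBIT − 894,000)(1 − t)/410,000.
Cancelling (1 − t) and cross-multiplying: 410,000·(EBIT − 20,000) = 810,000·(EBIT − 894,000).
Solving, EBIT = (894,000·810,000 − 20,000·410,000) / (810,000 − 410,000) = 715,940,000,000 / 400,000 = 1,789,850.00.

R$1,789,850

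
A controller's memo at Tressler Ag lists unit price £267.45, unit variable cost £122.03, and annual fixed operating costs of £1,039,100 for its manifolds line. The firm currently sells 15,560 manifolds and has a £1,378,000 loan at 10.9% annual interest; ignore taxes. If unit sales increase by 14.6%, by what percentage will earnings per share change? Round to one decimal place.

+30.8%

Total contribution margin = 15,560 × £145.42 = £2,262,735.20.
Subtracting fixed costs: EBIT = £2,262,735.20 − £1,039,100 = £1,223,635.20.
Interest = £150,202.00, so EBIT − I = £1,073,433.20.
DCL = total CM / (EBIT − I) = £2,262,735.20 / £1,073,433.20 = 2.1079.
EPS therefore changes by 2.1079 × (+14.6%) = +30.8%.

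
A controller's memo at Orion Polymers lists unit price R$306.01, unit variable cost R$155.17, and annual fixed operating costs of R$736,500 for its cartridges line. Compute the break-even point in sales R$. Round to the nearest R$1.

CM per unit = R$306.01 − R$155.17 = R$150.84; CM ratio = R$150.84 / R$306.01 = 0.4929.
Break-even sales = FC ÷ CM ratio = R$736,500 × R$306.01 / R$150.84 = R$1,494,142.

R$1,494,142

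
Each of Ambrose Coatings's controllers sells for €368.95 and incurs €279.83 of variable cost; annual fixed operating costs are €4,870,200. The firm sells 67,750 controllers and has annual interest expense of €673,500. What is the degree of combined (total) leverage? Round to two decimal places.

12.22

Contribution at this volume is 67,750 × €89.12 = €6,037,880.00.
Operating income = contribution − fixed costs = €6,037,880.00 − €4,870,200 = €1,167,680.00. Interest = €673,500.00.
DOL = €6,037,880.00 ÷ €1,167,680.00 = 5.1708; DFL = €1,167,680.00 ÷ €494,180.00 = 2.3629.
DCL = DOL × DFL = 5.1708 × 2.3629 = 12.2181.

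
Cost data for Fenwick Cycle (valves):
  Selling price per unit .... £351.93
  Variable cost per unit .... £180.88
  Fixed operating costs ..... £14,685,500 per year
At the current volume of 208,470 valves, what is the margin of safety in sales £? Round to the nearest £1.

Contribution margin per unit = £351.93 − £180.88 = £171.05. Break-even units = £14,685,500 ÷ £171.05 = 85,855.01; break-even revenue = 85,855.01 × £351.93 = £30,214,954.78.
Current sales = 208,470 × £351.93 = £73,366,847.10.
Margin of safety = £73,366,847.10 − £30,214,954.78 = £43,151,892.

£43,151,892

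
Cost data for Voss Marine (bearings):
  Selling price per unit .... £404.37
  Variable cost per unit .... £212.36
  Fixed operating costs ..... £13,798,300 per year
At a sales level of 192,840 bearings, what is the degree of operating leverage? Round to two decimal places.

1.59

Contribution at this volume is 192,840 × £192.01 = £37,027,208.40.
Subtracting fixed costs: EBIT = £37,027,208.40 − £13,798,300 = £23,228,908.40.
So DOL = total CM / EBIT = £37,027,208.40 / £23,228,908.40 = 1.5940.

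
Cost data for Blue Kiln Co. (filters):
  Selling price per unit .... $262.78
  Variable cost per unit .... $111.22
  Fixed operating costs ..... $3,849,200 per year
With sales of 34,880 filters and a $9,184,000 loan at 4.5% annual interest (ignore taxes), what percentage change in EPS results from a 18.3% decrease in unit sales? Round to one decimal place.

At 34,880 units, contribution = 34,880 × $151.56 = $5,286,412.80.
EBIT = $5,286,412.80 − $3,849,200 = $1,437,212.80.
After interest of $413,280.00, pre-tax earnings = $1,023,932.80.
DCL = total CM / (EBIT − I) = $5,286,412.80 / $1,023,932.80 = 5.1629.
%ΔEPS = DCL × %ΔSales = 5.1629 × -18.3% = -94.5%.

-94.5%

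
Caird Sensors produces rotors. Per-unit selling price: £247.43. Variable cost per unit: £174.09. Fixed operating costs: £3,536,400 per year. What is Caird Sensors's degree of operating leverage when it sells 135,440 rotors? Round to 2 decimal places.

Total contribution margin = 135,440 × £73.34 = £9,933,169.60.
Subtracting fixed costs: EBIT = £9,933,169.60 − £3,536,400 = £6,396,769.60.
DOL = contribution ÷ EBIT = £9,933,169.60 ÷ £6,396,769.60 = 1.5528.

1.55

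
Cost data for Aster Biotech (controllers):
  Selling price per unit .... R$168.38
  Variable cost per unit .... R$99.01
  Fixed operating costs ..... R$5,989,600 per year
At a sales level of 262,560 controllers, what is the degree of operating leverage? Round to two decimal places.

Total contribution margin = 262,560 × R$69.37 = R$18,213,787.20.
Operating income = contribution − fixed costs = R$18,213,787.20 − R$5,989,600 = R$12,224,187.20.
So DOL = total CM / EBIT = R$18,213,787.20 / R$12,224,187.20 = 1.4900.

1.49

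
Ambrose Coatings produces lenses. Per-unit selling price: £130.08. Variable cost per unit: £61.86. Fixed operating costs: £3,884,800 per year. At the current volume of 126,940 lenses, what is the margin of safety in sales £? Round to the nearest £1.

Each unit contributes £130.08 − £61.86 = £68.22. Break-even units = £3,884,800 ÷ £68.22 = 56,945.18; break-even revenue = 56,945.18 × £130.08 = £7,407,428.67.
Current sales = 126,940 × £130.08 = £16,512,355.20.
Margin of safety = £16,512,355.20 − £7,407,428.67 = £9,104,927.

£9,104,927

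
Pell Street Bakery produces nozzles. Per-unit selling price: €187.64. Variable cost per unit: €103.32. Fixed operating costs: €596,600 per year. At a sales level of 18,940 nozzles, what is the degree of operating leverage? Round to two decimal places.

Contribution at this volume is 18,940 × €84.32 = €1,597,020.80.
Operating income = contribution − fixed costs = €1,597,020.80 − €596,600 = €1,000,420.80.
So DOL = total CM / EBIT = €1,597,020.80 / €1,000,420.80 = 1.5963.

1.60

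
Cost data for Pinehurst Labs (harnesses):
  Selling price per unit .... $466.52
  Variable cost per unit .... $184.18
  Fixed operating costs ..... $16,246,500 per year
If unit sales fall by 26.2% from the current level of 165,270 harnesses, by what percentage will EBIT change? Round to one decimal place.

-40.2%

Total contribution margin = 165,270 × $282.34 = $46,662,331.80.
Subtracting fixed costs: EBIT = $46,662,331.80 − $16,246,500 = $30,415,831.80.
So DOL = total CM / EBIT = $46,662,331.80 / $30,415,831.80 = 1.5341.
So EBIT moves 1.5341 × (-26.2%) = -40.2%.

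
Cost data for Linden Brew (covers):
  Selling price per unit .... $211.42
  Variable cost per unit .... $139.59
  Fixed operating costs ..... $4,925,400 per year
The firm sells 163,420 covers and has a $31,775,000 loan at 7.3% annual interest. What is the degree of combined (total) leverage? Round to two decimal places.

At 163,420 units, contribution = 163,420 × $71.83 = $11,738,458.60.
Subtracting fixed costs: EBIT = $11,738,458.60 − $4,925,400 = $6,813,058.60. Interest = $2,319,575.00.
DOL = $11,738,458.60 ÷ $6,813,058.60 = 1.7229; DFL = $6,813,058.60 ÷ $4,493,483.60 = 1.5162.
Combined leverage = 1.7229 × 1.5162 = 2.6123.

2.61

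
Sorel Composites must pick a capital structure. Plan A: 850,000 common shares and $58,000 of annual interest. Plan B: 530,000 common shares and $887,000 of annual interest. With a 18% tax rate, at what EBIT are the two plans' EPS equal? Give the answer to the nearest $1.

$2,260,031

Set EPS_A = EPS_B: (EBIT − $58,000)(1 − 0.18) ÷ 850,000 = (EBIT − $887,000)(1 − 0.18) ÷ 530,000.
Cancelling (1 − t) and cross-multiplying: 530,000·(EBIT − 58,000) = 850,000·(EBIT − 887,000).
EBIT × (850,000 − 530,000) = 887,000 × 850,000 − 58,000 × 530,000 = 723,210,000,000, so EBIT = 723,210,000,000 ÷ 320,000 = 2,260,031.25.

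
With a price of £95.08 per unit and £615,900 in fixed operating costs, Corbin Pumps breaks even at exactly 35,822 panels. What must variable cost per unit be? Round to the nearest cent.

£77.89

Contribution per unit must be FC / Q = £615,900 / 35,822 = £17.1933.
Hence VC = price − CM = £95.08 − £17.1933 = £77.89.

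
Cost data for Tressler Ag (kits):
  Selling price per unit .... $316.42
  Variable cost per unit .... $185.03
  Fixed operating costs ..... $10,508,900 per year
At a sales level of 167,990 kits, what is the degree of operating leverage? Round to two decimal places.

At 167,990 units, contribution = 167,990 × $131.39 = $22,072,206.10.
EBIT = $22,072,206.10 − $10,508,900 = $11,563,306.10.
DOL = contribution ÷ EBIT = $22,072,206.10 ÷ $11,563,306.10 = 1.9088.

1.91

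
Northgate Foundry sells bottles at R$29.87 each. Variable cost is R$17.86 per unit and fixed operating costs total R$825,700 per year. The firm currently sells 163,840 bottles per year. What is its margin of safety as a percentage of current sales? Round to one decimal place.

58.0%

Contribution margin per unit = R$29.87 − R$17.86 = R$12.01. Break-even units = R$825,700 ÷ R$12.01 = 68,751.04; break-even revenue = 68,751.04 × R$29.87 = R$2,053,593.59.
Actual sales revenue = 163,840 × R$29.87 = R$4,893,900.80.
Margin of safety = (R$4,893,900.80 − R$2,053,593.59) ÷ R$4,893,900.80 = 58.0%.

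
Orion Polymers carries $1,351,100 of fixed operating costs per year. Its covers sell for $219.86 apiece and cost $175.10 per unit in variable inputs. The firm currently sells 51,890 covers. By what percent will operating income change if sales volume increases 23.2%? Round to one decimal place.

At 51,890 units, contribution = 51,890 × $44.76 = $2,322,596.40.
Subtracting fixed costs: EBIT = $2,322,596.40 − $1,351,100 = $971,496.40.
DOL = contribution ÷ EBIT = $2,322,596.40 ÷ $971,496.40 = 2.3907.
%ΔEBIT = DOL × %ΔSales = 2.3907 × +23.2% = +55.5%.

+55.5%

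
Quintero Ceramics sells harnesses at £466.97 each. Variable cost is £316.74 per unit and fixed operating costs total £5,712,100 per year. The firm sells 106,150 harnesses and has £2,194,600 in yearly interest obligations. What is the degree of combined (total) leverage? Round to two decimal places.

1.98

Contribution at this volume is 106,150 × £150.23 = £15,946,914.50.
Subtracting fixed costs: EBIT = £15,946,914.50 − £5,712,100 = £10,234,814.50. Interest = £2,194,600.00.
DOL = £15,946,914.50 ÷ £10,234,814.50 = 1.5581; DFL = £10,234,814.50 ÷ £8,040,214.50 = 1.2730.
Combined leverage = 1.5581 × 1.2730 = 1.9835.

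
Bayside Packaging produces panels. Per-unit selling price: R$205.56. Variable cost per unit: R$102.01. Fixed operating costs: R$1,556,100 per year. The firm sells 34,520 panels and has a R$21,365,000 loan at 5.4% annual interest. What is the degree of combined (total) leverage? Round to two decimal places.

Contribution at this volume is 34,520 × R$103.55 = R$3,574,546.00.
EBIT = R$3,574,546.00 − R$1,556,100 = R$2,018,446.00. Interest = R$1,153,710.00, so EBIT − I = R$864,736.00.
Degree of total leverage = total CM / (EBIT − interest) = R$3,574,546.00 / R$864,736.00 = 4.1337.

4.13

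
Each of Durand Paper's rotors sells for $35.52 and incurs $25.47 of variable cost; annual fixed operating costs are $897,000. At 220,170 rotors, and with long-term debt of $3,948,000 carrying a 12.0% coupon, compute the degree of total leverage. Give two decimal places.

Total contribution margin = 220,170 × $10.05 = $2,212,708.50.
Operating income = contribution − fixed costs = $2,212,708.50 − $897,000 = $1,315,708.50. Interest = $473,760.00, so EBIT − I = $841,948.50.
Degree of total leverage = total CM / (EBIT − interest) = $2,212,708.50 / $841,948.50 = 2.6281.

2.63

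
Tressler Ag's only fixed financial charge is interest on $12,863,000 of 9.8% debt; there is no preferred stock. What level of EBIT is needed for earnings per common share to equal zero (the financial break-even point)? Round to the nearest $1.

Annual interest = 9.8% × $12,863,000 = $1,260,574.00.
With no preferred dividends, EPS = 0 when EBIT exactly covers interest, so the financial break-even EBIT is $1,260,574.00.

$1,260,574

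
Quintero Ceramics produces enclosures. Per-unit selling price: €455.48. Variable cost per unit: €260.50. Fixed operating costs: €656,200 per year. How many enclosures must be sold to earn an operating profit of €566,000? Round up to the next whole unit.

Each unit contributes €455.48 − €260.50 = €194.98.
Units = (FC + target) / CM = (€656,200 + €566,000) / €194.98 = 6,268.34, so 6,269 enclosures.

6,269 enclosures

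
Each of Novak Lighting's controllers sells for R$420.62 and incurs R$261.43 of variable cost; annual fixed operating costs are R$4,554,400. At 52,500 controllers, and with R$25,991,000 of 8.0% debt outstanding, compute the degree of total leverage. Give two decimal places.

4.85

Contribution at this volume is 52,500 × R$159.19 = R$8,357,475.00.
EBIT = R$8,357,475.00 − R$4,554,400 = R$3,803,075.00. Interest = R$2,079,280.00, so EBIT − I = R$1,723,795.00.
Degree of total leverage = total CM / (EBIT − interest) = R$8,357,475.00 / R$1,723,795.00 = 4.8483.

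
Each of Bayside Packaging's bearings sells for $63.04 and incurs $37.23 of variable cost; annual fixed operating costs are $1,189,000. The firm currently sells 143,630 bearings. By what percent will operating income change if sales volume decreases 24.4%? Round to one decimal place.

At 143,630 units, contribution = 143,630 × $25.81 = $3,707,090.30.
Operating income = contribution − fixed costs = $3,707,090.30 − $1,189,000 = $2,518,090.30.
Degree of operating leverage = $3,707,090.30 / $2,518,090.30 = 1.4722.
%ΔEBIT = DOL × %ΔSales = 1.4722 × -24.4% = -35.9%.

-35.9%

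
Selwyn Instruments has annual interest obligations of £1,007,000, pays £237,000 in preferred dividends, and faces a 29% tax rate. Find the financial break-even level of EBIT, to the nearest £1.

Grossing the preferred dividend up to pre-tax terms: £237,000 / (1 − 0.29) = £333,802.82.
Financial break-even EBIT = interest + D_p ÷ (1 − t) = £1,007,000 + £333,802.82 = £1,340,802.82.

£1,340,803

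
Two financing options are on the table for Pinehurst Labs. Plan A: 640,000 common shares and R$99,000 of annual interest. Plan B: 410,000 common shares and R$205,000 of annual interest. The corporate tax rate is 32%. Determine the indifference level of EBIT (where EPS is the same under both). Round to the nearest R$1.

R$393,957

At indifference, (EBIT − 99,000)(1 − t)/640,000 = (EBIT − 205,000)(1 − t)/410,000.
The (1 − t) factor cancels: (EBIT − 99,000) × 410,000 = (EBIT − 205,000) × 640,000.
Solving, EBIT = (205,000·640,000 − 99,000·410,000) / (640,000 − 410,000) = 90,610,000,000 / 230,000 = 393,956.52.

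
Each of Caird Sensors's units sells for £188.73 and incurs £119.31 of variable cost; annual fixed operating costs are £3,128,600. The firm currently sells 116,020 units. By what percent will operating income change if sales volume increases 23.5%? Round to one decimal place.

+38.4%

Contribution at this volume is 116,020 × £69.42 = £8,054,108.40.
Subtracting fixed costs: EBIT = £8,054,108.40 − £3,128,600 = £4,925,508.40.
Degree of operating leverage = £8,054,108.40 / £4,925,508.40 = 1.6352.
Operating income changes by 1.6352 × +23.5% = +38.4%.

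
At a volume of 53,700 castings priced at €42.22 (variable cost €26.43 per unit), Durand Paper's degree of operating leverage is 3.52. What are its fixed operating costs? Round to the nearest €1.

€607,036

Contribution at this volume is 53,700 × €15.79 = €847,923.00.
Since DOL = CM ÷ EBIT, EBIT = €847,923.00 ÷ 3.52 = €240,887.22.
And FC = contribution − EBIT = €847,923.00 − €240,887.22 = €607,036.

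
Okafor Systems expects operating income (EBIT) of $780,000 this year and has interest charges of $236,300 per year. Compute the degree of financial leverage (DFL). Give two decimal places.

Interest = $236,300.00.
Degree of financial leverage = EBIT / (EBIT − interest) = $780,000 / $543,700.00 = 1.4346.

1.43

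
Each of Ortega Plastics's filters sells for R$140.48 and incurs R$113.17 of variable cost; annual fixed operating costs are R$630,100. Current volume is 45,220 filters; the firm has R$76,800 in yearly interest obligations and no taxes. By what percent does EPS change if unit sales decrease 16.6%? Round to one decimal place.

-38.8%

At 45,220 units, contribution = 45,220 × R$27.31 = R$1,234,958.20.
EBIT = R$1,234,958.20 − R$630,100 = R$604,858.20.
Interest = R$76,800.00, so EBIT − I = R$528,058.20.
Degree of combined leverage = contribution ÷ (EBIT − I) = R$1,234,958.20 ÷ R$528,058.20 = 2.3387.
%ΔEPS = DCL × %ΔSales = 2.3387 × -16.6% = -38.8%.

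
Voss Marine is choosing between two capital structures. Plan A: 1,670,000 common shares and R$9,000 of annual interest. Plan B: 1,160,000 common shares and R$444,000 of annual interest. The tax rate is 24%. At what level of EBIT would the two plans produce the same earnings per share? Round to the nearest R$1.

R$1,433,412

At indifference, (EBIT − 9,000)(1 − t)/1,670,000 = (EBIT − 444,000)(1 − t)/1,160,000.
The (1 − t) factor cancels: (EBIT − 9,000) × 1,160,000 = (EBIT − 444,000) × 1,670,000.
Solving, EBIT = (444,000·1,670,000 − 9,000·1,160,000) / (1,670,000 − 1,160,000) = 731,040,000,000 / 510,000 = 1,433,411.76.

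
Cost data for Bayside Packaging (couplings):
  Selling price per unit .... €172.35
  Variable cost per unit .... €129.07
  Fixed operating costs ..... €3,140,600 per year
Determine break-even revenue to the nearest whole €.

€12,506,525

Contribution margin per unit = €172.35 − €129.07 = €43.28, a CM ratio of €43.28 ÷ €172.35 = 0.2511.
Break-even sales = FC ÷ CM ratio = €3,140,600 × €172.35 / €43.28 = €12,506,525.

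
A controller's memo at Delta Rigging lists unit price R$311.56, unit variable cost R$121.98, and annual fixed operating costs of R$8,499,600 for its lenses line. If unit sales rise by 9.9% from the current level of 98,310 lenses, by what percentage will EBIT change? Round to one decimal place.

+18.2%

Contribution at this volume is 98,310 × R$189.58 = R$18,637,609.80.
Operating income = contribution − fixed costs = R$18,637,609.80 − R$8,499,600 = R$10,138,009.80.
So DOL = total CM / EBIT = R$18,637,609.80 / R$10,138,009.80 = 1.8384.
Operating income changes by 1.8384 × +9.9% = +18.2%.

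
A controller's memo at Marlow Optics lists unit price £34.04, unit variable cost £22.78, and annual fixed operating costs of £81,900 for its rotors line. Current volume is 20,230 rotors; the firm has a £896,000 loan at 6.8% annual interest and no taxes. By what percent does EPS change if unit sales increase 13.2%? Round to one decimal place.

+35.4%

Contribution at this volume is 20,230 × £11.26 = £227,789.80.
Operating income = contribution − fixed costs = £227,789.80 − £81,900 = £145,889.80.
After interest of £60,928.00, pre-tax earnings = £84,961.80.
DCL = total CM / (EBIT − I) = £227,789.80 / £84,961.80 = 2.6811.
%ΔEPS = DCL × %ΔSales = 2.6811 × +13.2% = +35.4%.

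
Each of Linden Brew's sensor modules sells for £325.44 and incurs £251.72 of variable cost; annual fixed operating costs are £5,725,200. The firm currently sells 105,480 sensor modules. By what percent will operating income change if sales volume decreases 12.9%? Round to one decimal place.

-48.9%

Total contribution margin = 105,480 × £73.72 = £7,775,985.60.
EBIT = £7,775,985.60 − £5,725,200 = £2,050,785.60.
So DOL = total CM / EBIT = £7,775,985.60 / £2,050,785.60 = 3.7917.
So EBIT moves 3.7917 × (-12.9%) = -48.9%.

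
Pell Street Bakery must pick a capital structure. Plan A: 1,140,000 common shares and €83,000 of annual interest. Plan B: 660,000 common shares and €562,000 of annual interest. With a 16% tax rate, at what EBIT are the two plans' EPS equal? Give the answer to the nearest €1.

Set EPS_A = EPS_B: (EBIT − €83,000)(1 − 0.16) ÷ 1,140,000 = (EBIT − €562,000)(1 − 0.16) ÷ 660,000.
Cancelling (1 − t) and cross-multiplying: 660,000·(EBIT − 83,000) = 1,140,000·(EBIT − 562,000).
Solving, EBIT = (562,000·1,140,000 − 83,000·660,000) / (1,140,000 − 660,000) = 585,900,000,000 / 480,000 = 1,220,625.00.

€1,220,625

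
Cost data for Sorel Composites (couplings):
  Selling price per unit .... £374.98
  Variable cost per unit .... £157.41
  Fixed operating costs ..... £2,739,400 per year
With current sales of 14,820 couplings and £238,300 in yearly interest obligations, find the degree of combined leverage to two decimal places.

Contribution at this volume is 14,820 × £217.57 = £3,224,387.40.
EBIT = £3,224,387.40 − £2,739,400 = £484,987.40. Interest = £238,300.00, so EBIT − I = £246,687.40.
Degree of total leverage = total CM / (EBIT − interest) = £3,224,387.40 / £246,687.40 = 13.0707.

13.07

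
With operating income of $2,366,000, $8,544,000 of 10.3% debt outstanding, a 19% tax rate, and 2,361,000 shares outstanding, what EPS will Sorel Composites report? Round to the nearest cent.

Interest = $880,032.00, so EBT = $2,366,000 − $880,032.00 = $1,485,968.00.
After tax at 19%: net income = $1,485,968.00 × 0.81 = $1,203,634.08.
Per share: $1,203,634.08 / 2,361,000 shares = $0.51.

$0.51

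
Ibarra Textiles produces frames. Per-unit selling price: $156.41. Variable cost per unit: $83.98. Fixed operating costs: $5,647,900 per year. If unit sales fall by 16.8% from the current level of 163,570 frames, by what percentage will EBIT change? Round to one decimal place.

Contribution at this volume is 163,570 × $72.43 = $11,847,375.10.
Subtracting fixed costs: EBIT = $11,847,375.10 − $5,647,900 = $6,199,475.10.
DOL = contribution ÷ EBIT = $11,847,375.10 ÷ $6,199,475.10 = 1.9110.
%ΔEBIT = DOL × %ΔSales = 1.9110 × -16.8% = -32.1%.

-32.1%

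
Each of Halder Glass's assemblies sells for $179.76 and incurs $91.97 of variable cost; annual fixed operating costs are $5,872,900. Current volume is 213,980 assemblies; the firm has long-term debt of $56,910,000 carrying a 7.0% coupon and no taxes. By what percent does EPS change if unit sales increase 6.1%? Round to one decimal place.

At 213,980 units, contribution = 213,980 × $87.79 = $18,785,304.20.
Operating income = contribution − fixed costs = $18,785,304.20 − $5,872,900 = $12,912,404.20.
Interest = $3,983,700.00, so EBIT − I = $8,928,704.20.
Degree of combined leverage = contribution ÷ (EBIT − I) = $18,785,304.20 ÷ $8,928,704.20 = 2.1039.
EPS therefore changes by 2.1039 × (+6.1%) = +12.8%.

+12.8%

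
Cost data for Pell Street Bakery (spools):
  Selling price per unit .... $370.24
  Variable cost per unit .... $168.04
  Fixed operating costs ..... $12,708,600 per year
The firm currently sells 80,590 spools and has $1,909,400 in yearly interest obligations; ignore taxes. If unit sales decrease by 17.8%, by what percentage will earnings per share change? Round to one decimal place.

Total contribution margin = 80,590 × $202.20 = $16,295,298.00.
Operating income = contribution − fixed costs = $16,295,298.00 − $12,708,600 = $3,586,698.00.
After interest of $1,909,400.00, pre-tax earnings = $1,677,298.00.
DCL = total CM / (EBIT − I) = $16,295,298.00 / $1,677,298.00 = 9.7152.
EPS therefore changes by 9.7152 × (-17.8%) = -172.9%.

-172.9%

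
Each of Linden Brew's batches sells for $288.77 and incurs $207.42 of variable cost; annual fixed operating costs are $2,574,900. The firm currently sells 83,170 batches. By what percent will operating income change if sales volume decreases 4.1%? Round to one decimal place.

-6.6%

Total contribution margin = 83,170 × $81.35 = $6,765,879.50.
Operating income = contribution − fixed costs = $6,765,879.50 − $2,574,900 = $4,190,979.50.
Degree of operating leverage = $6,765,879.50 / $4,190,979.50 = 1.6144.
Operating income changes by 1.6144 × -4.1% = -6.6%.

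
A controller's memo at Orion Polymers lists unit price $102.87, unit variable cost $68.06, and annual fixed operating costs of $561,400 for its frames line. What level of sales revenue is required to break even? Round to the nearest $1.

$1,659,041

CM per unit = $102.87 − $68.06 = $34.81; CM ratio = $34.81 / $102.87 = 0.3384.
Break-even sales = FC ÷ CM ratio = $561,400 × $102.87 / $34.81 = $1,659,041.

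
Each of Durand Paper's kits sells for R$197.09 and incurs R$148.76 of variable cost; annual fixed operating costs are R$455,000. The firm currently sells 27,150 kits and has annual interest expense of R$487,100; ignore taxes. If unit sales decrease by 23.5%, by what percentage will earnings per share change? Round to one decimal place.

At 27,150 units, contribution = 27,150 × R$48.33 = R$1,312,159.50.
EBIT = R$1,312,159.50 − R$455,000 = R$857,159.50.
After interest of R$487,100.00, pre-tax earnings = R$370,059.50.
DCL = total CM / (EBIT − I) = R$1,312,159.50 / R$370,059.50 = 3.5458.
EPS therefore changes by 3.5458 × (-23.5%) = -83.3%.

-83.3%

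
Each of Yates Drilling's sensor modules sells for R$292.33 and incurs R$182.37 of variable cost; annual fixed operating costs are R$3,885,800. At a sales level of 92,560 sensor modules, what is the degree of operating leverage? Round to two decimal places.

At 92,560 units, contribution = 92,560 × R$109.96 = R$10,177,897.60.
EBIT = R$10,177,897.60 − R$3,885,800 = R$6,292,097.60.
Degree of operating leverage = R$10,177,897.60 / R$6,292,097.60 = 1.6176.

1.62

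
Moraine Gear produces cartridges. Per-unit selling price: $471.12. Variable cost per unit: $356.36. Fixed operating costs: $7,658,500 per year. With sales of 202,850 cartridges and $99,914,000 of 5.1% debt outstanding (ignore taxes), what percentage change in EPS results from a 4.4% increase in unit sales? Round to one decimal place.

+9.7%

At 202,850 units, contribution = 202,850 × $114.76 = $23,279,066.00.
EBIT = $23,279,066.00 − $7,658,500 = $15,620,566.00.
Interest = $5,095,614.00, so EBIT − I = $10,524,952.00.
Degree of combined leverage = contribution ÷ (EBIT − I) = $23,279,066.00 ÷ $10,524,952.00 = 2.2118.
EPS therefore changes by 2.2118 × (+4.4%) = +9.7%.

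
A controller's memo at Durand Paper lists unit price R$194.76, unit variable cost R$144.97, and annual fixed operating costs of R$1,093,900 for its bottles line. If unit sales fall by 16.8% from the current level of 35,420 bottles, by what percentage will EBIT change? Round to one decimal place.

At 35,420 units, contribution = 35,420 × R$49.79 = R$1,763,561.80.
EBIT = R$1,763,561.80 − R$1,093,900 = R$669,661.80.
DOL = contribution ÷ EBIT = R$1,763,561.80 ÷ R$669,661.80 = 2.6335.
Operating income changes by 2.6335 × -16.8% = -44.2%.

-44.2%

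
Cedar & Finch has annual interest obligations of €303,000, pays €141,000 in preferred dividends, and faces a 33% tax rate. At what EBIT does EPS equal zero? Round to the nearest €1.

Grossing the preferred dividend up to pre-tax terms: €141,000 / (1 − 0.33) = €210,447.76.
Financial break-even EBIT = interest + D_p ÷ (1 − t) = €303,000 + €210,447.76 = €513,447.76.

€513,448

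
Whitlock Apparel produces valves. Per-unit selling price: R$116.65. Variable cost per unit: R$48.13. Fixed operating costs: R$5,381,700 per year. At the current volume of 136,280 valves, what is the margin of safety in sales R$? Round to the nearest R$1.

Each unit contributes R$116.65 − R$48.13 = R$68.52. Break-even units = R$5,381,700 ÷ R$68.52 = 78,542.03; break-even revenue = 78,542.03 × R$116.65 = R$9,161,927.98.
Current sales = 136,280 × R$116.65 = R$15,897,062.00.
Margin of safety = R$15,897,062.00 − R$9,161,927.98 = R$6,735,134.

R$6,735,134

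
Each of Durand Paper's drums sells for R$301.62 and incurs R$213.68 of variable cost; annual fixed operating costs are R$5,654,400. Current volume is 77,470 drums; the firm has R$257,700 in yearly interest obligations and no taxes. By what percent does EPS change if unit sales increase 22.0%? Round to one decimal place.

At 77,470 units, contribution = 77,470 × R$87.94 = R$6,812,711.80.
Operating income = contribution − fixed costs = R$6,812,711.80 − R$5,654,400 = R$1,158,311.80.
After interest of R$257,700.00, pre-tax earnings = R$900,611.80.
Degree of combined leverage = contribution ÷ (EBIT − I) = R$6,812,711.80 ÷ R$900,611.80 = 7.5645.
%ΔEPS = DCL × %ΔSales = 7.5645 × +22.0% = +166.4%.

+166.4%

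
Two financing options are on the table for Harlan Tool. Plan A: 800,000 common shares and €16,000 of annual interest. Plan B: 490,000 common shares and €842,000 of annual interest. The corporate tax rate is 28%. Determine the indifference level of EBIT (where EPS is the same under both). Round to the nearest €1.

Set EPS_A = EPS_B: (EBIT − €16,000)(1 − 0.28) ÷ 800,000 = (EBIT − €842,000)(1 − 0.28) ÷ 490,000.
Cancelling (1 − t) and cross-multiplying: 490,000·(EBIT − 16,000) = 800,000·(EBIT − 842,000).
Solving, EBIT = (842,000·800,000 − 16,000·490,000) / (800,000 − 490,000) = 665,760,000,000 / 310,000 = 2,147,612.90.

€2,147,613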